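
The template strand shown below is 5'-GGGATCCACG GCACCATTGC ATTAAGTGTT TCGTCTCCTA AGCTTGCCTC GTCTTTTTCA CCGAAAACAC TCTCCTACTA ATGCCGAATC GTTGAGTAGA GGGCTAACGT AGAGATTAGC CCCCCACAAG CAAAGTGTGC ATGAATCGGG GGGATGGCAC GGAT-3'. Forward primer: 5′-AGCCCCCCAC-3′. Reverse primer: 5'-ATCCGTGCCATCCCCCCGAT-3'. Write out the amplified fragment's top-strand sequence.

The forward primer matches the template at positions 118–127.
Reverse complement of the reverse primer: ATCGGGGGGATGGCACGGAT. This occurs on the top strand at positions 145–164.
The product is the template from position 118 through 164 (47 bp).

5'-AGCCCCCCACAAGCAAAGTGTGCATGAATCGGGGGGATGGCACGGAT-3'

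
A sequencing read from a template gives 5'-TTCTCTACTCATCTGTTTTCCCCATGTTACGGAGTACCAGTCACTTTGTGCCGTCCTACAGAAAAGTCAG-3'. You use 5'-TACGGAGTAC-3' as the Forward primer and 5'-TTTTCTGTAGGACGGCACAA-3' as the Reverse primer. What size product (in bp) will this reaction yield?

Forward primer TACGGAGTAC is found on the top strand at positions 28–37.
Reverse complement of the reverse primer: TTGTGCCGTCCTACAGAAAA. This occurs on the top strand at positions 46–65.
Amplicon spans positions 28–65: 38 bp.

38 bp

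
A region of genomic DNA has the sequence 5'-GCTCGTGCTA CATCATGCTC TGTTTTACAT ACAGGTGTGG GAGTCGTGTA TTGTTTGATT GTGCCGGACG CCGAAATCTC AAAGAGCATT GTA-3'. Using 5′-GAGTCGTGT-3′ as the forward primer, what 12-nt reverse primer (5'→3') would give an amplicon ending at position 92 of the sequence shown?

5'-ACAATGCTCTTT-3'

The forward primer binds at positions 41–49; the product's 3' end on the top strand is position 92.
The reverse primer anneals to the top strand over positions 81–92, i.e. to AAAGAGCATTGT.
Its sequence written 5'→3' is the reverse complement: ACAATGCTCTTT.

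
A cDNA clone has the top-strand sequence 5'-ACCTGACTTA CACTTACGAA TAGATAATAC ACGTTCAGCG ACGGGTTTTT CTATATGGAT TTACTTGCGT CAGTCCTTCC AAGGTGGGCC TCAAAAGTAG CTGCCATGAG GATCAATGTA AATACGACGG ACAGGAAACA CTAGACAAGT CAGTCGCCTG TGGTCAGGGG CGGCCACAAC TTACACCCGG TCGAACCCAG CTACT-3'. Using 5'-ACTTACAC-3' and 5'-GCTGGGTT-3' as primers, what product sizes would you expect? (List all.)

The forward primer ACTTACAC matches the top strand at positions 6–13, 179–186.
The reverse primer's reverse complement is AACCCAGC, matching at positions 194–201.
Each forward site pairs with the reverse site to give a product ending at position 201: sizes 196, 23 bp.

196 bp, 23 bp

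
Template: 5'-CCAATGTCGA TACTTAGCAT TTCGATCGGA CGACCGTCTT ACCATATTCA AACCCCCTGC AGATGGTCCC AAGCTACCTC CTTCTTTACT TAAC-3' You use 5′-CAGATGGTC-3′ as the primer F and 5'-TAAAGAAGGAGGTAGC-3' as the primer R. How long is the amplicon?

The forward primer matches the template at positions 60–68.
The reverse primer's reverse complement is GCTACCTCCTTCTTTA, which matches the template at positions 73–88.
Product length = (reverse-primer end) − (forward-primer start) + 1 = 88 − 60 + 1 = 29 bp.

29 bp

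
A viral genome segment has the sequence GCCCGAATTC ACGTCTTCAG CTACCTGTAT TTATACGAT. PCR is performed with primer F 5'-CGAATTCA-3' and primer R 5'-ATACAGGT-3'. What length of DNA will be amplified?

Forward primer CGAATTCA is found on the top strand at positions 4–11.
Reverse complement of the reverse primer: ACCTGTAT. This occurs on the top strand at positions 23–30.
Product length = (reverse-primer end) − (forward-primer start) + 1 = 30 − 4 + 1 = 27 bp.

27 bp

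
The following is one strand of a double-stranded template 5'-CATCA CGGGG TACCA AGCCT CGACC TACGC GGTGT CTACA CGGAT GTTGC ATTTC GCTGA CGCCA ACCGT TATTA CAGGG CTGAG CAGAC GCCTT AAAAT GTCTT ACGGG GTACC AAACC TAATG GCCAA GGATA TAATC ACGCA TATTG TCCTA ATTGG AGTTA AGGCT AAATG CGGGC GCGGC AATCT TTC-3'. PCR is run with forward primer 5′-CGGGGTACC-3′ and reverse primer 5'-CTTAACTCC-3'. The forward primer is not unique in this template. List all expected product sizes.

162 bp, 61 bp

The forward primer CGGGGTACC matches the top strand at positions 6–14, 107–115.
The reverse primer's reverse complement is GGAGTTAAG, matching at positions 159–167.
Each forward site pairs with the reverse site to give a product ending at position 167: sizes 162, 61 bp.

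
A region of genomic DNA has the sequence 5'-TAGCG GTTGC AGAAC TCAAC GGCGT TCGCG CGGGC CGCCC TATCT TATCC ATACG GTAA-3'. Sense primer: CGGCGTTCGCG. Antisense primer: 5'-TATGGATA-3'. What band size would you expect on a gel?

34 bp

Scanning the template, CGGCGTTCGCG occurs at positions 20–30; this primer anneals to the bottom strand there with its 3' end pointing downstream.
The reverse primer's reverse complement is TATCCATA, which matches the template at positions 46–53.
The product runs from position 20 to position 53, so its length is 53 − 20 + 1 = 34 bp.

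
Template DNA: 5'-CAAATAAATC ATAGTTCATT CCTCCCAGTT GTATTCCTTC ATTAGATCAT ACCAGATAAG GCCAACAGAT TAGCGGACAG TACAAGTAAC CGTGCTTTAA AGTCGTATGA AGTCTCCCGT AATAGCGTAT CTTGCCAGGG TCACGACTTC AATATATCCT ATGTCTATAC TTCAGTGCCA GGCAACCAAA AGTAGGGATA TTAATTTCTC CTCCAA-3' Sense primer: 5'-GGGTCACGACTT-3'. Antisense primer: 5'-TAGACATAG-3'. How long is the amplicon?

Forward primer GGGTCACGACTT is found on the top strand at positions 138–149.
Taking the reverse complement of TAGACATAG gives CTATGTCTA, found at positions 159–167 on the template; the primer anneals here to the top strand with its 3' end pointing upstream.
The product runs from position 138 to position 167, so its length is 167 − 138 + 1 = 30 bp.

30 bp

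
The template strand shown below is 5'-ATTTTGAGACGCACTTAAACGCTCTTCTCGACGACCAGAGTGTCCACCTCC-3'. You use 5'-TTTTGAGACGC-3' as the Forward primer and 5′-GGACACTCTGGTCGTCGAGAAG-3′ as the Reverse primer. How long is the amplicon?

Forward primer TTTTGAGACGC is found on the top strand at positions 2–12.
The reverse primer's reverse complement is CTTCTCGACGACCAGAGTGTCC, which matches the template at positions 24–45.
Amplicon spans positions 2–45: 44 bp.

44 bp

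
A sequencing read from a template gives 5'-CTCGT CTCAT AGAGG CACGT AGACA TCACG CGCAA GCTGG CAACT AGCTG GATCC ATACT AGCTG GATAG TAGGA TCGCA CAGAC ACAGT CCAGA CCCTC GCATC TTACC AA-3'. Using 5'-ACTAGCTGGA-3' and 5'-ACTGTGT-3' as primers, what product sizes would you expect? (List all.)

The forward primer ACTAGCTGGA matches the top strand at positions 43–52, 58–67.
The reverse primer's reverse complement is ACACAGT, matching at positions 84–90.
Each forward site pairs with the reverse site to give a product ending at position 90: sizes 48, 33 bp.

48 bp, 33 bp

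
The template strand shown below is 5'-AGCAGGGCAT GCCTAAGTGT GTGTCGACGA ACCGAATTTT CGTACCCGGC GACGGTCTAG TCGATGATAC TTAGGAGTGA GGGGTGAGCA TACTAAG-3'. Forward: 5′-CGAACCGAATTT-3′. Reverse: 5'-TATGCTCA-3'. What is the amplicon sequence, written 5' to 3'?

Scanning the template, CGAACCGAATTT occurs at positions 28–39; this primer anneals to the bottom strand there with its 3' end pointing downstream.
Reverse complement of the reverse primer: TGAGCATA. This occurs on the top strand at positions 85–92.
The product is the template from position 28 through 92 (65 bp).

5'-CGAACCGAATTTTCGTACCCGGCGACGGTCTAGTCGATGATACTTAGGAGTGAGGGGTGAGCATA-3'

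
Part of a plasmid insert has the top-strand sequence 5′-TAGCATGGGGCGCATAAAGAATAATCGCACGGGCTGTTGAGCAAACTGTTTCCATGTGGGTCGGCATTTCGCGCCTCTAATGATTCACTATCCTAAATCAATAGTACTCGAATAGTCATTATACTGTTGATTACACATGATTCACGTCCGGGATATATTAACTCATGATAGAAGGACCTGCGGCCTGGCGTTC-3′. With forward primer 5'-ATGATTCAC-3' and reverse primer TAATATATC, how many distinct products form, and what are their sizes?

The forward primer ATGATTCAC matches the top strand at positions 80–88, 137–145.
The reverse primer's reverse complement is GATATATTA, matching at positions 152–160.
Each forward site pairs with the reverse site to give a product ending at position 160: sizes 81, 24 bp.

Two products: 81 bp, 24 bp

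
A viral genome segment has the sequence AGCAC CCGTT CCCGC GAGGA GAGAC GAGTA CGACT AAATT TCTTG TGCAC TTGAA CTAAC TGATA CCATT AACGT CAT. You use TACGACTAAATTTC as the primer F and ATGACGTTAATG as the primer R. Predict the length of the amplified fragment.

Scanning the template, TACGACTAAATTTC occurs at positions 29–42; this primer anneals to the bottom strand there with its 3' end pointing downstream.
Reverse complement of the reverse primer: CATTAACGTCAT. This occurs on the top strand at positions 67–78.
The product runs from position 29 to position 78, so its length is 78 − 29 + 1 = 50 bp.

50 bp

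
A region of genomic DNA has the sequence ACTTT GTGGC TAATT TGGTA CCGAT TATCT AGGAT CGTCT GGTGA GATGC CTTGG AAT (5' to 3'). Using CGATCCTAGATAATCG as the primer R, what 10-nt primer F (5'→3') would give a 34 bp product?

The reverse primer's reverse complement CGATTATCTAGGATCG matches the template at positions 22–37, so the product ends at position 37.
A 34 bp product then starts at position 37 − 34 + 1 = 4.
The forward primer is identical to the top strand there: TTGTGGCTAA.

5'-TTGTGGCTAA-3'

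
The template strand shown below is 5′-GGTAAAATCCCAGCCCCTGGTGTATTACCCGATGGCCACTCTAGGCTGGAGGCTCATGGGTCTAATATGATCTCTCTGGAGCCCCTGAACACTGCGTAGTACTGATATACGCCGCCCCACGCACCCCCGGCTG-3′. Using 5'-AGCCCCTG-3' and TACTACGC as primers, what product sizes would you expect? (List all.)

90 bp, 22 bp

The forward primer AGCCCCTG matches the top strand at positions 12–19, 80–87.
The reverse primer's reverse complement is GCGTAGTA, matching at positions 94–101.
Each forward site pairs with the reverse site to give a product ending at position 101: sizes 90, 22 bp.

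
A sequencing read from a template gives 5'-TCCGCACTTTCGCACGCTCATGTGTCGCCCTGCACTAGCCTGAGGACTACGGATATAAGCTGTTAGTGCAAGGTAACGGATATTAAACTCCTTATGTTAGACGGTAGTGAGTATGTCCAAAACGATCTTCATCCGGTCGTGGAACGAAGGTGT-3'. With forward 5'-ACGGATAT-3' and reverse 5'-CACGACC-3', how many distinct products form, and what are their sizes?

The forward primer ACGGATAT matches the top strand at positions 49–56, 76–83.
The reverse primer's reverse complement is GGTCGTG, matching at positions 135–141.
Each forward site pairs with the reverse site to give a product ending at position 141: sizes 93, 66 bp.

Two products: 93 bp, 66 bp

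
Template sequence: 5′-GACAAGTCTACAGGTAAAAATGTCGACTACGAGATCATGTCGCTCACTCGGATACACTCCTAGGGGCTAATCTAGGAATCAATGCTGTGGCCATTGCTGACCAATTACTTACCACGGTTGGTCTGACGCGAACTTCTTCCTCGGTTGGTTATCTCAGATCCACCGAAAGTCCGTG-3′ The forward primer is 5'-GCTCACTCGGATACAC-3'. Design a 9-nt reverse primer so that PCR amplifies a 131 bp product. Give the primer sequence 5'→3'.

The forward primer binds at positions 42–57, so a 131 bp product ends at position 42 + 131 − 1 = 172.
The reverse primer anneals to the top strand over positions 164–172, i.e. to CGAAAGTCC.
Its sequence written 5'→3' is the reverse complement: GGACTTTCG.

5'-GGACTTTCG-3'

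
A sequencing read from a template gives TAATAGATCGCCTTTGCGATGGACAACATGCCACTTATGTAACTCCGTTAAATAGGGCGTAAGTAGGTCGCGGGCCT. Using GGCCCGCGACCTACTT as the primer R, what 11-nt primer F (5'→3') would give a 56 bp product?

5'-GGACAACATGC-3'

The reverse primer's reverse complement AAGTAGGTCGCGGGCC matches the template at positions 61–76, so the product ends at position 76.
A 56 bp product then starts at position 76 − 56 + 1 = 21.
The forward primer is identical to the top strand there: GGACAACATGC.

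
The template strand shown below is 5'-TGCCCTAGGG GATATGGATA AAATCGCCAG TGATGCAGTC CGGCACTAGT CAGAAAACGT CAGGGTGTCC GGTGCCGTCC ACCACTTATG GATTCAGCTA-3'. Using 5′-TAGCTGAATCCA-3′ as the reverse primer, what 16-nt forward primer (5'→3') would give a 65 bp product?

The reverse primer's reverse complement TGGATTCAGCTA matches the template at positions 89–100, so the product ends at position 100.
A 65 bp product then starts at position 100 − 65 + 1 = 36.
The forward primer is identical to the top strand there: CAGTCCGGCACTAGTC.

5'-CAGTCCGGCACTAGTC-3'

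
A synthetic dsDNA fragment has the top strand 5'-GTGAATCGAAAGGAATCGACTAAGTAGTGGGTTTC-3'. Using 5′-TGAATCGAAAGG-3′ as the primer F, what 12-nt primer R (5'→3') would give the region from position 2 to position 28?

The product's 3' end on the top strand is position 28.
The reverse primer anneals to the top strand over positions 17–28, i.e. to CGACTAAGTAGT.
Its sequence written 5'→3' is the reverse complement: ACTACTTAGTCG.

5'-ACTACTTAGTCG-3'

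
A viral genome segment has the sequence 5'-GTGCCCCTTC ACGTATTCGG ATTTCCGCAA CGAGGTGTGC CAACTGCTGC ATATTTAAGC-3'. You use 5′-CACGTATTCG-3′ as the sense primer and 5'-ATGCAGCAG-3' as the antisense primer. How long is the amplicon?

Forward primer CACGTATTCG is found on the top strand at positions 10–19.
Reverse complement of the reverse primer: CTGCTGCAT. This occurs on the top strand at positions 44–52.
Product length = (reverse-primer end) − (forward-primer start) + 1 = 52 − 10 + 1 = 43 bp.

43 bp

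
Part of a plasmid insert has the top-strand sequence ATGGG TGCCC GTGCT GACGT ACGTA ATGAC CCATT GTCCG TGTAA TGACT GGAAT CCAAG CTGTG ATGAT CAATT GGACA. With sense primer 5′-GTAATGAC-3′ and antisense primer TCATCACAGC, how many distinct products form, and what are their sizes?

The forward primer GTAATGAC matches the top strand at positions 23–30, 42–49.
The reverse primer's reverse complement is GCTGTGATGA, matching at positions 60–69.
Each forward site pairs with the reverse site to give a product ending at position 69: sizes 47, 28 bp.

Two products: 47 bp, 28 bp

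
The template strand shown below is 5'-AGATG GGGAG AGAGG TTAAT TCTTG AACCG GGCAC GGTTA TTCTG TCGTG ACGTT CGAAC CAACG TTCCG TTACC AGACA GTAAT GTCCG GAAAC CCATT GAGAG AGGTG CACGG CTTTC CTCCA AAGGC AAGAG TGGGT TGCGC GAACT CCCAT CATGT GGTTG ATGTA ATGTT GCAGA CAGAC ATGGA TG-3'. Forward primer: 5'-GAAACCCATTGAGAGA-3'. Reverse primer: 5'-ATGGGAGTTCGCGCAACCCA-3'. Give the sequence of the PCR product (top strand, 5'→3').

5'-GAAACCCATTGAGAGAGGTGCACGGCTTTCCTCCAAAGGCAAGAGTGGGTTGCGCGAACTCCCAT-3'

Scanning the template, GAAACCCATTGAGAGA occurs at positions 91–106; this primer anneals to the bottom strand there with its 3' end pointing downstream.
Taking the reverse complement of ATGGGAGTTCGCGCAACCCA gives TGGGTTGCGCGAACTCCCAT, found at positions 136–155 on the template; the primer anneals here to the top strand with its 3' end pointing upstream.
The product is the template from position 91 through 155 (65 bp).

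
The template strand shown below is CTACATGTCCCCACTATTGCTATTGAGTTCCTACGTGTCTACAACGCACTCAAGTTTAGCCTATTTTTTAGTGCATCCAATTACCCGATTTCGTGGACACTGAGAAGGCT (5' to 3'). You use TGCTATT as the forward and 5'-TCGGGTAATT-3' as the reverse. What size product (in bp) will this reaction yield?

71 bp

The forward primer matches the template at positions 18–24.
The reverse primer's reverse complement is AATTACCCGA, which matches the template at positions 79–88.
The product runs from position 18 to position 88, so its length is 88 − 18 + 1 = 71 bp.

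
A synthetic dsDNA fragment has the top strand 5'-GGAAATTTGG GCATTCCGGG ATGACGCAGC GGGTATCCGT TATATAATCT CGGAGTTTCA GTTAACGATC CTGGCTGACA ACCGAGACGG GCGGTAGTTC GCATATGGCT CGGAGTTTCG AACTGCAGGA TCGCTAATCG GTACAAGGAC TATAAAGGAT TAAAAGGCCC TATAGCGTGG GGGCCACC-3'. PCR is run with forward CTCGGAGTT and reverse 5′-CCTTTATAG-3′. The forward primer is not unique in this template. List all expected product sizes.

The forward primer CTCGGAGTT matches the top strand at positions 49–57, 109–117.
The reverse primer's reverse complement is CTATAAAGG, matching at positions 150–158.
Each forward site pairs with the reverse site to give a product ending at position 158: sizes 110, 50 bp.

110 bp, 50 bp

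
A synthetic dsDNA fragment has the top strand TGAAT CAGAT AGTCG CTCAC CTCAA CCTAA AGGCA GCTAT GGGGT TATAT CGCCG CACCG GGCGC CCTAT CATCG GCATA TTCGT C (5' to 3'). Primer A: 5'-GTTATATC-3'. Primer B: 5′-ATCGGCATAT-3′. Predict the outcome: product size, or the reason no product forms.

Primer A (GTTATATC) matches the top strand at positions 44–51 (3' end points downstream).
Primer B (ATCGGCATAT) also matches the top strand directly, at positions 72–81 — its reverse complement ATATGCCGAT is not present.
Both primers anneal to the bottom strand with 3' ends pointing the same way, so neither can prime synthesis back toward the other.

No product — both primers anneal to the same strand and extend in the same direction.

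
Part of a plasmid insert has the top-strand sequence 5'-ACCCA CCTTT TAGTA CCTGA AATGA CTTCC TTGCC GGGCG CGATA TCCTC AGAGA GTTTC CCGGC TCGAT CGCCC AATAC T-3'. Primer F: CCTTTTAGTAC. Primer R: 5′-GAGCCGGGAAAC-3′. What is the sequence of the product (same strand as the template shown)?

5'-CCTTTTAGTACCTGAAATGACTTCCTTGCCGGGCGCGATATCCTCAGAGAGTTTCCCGGCTC-3'

The forward primer matches the template at positions 6–16.
The reverse primer's reverse complement is GTTTCCCGGCTC, which matches the template at positions 56–67.
The product is the template from position 6 through 67 (62 bp).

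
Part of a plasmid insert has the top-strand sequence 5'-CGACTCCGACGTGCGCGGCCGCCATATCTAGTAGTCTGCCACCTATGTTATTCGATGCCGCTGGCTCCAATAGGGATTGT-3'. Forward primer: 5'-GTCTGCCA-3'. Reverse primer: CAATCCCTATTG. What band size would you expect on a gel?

The forward primer matches the template at positions 34–41.
Taking the reverse complement of CAATCCCTATTG gives CAATAGGGATTG, found at positions 68–79 on the template; the primer anneals here to the top strand with its 3' end pointing upstream.
Amplicon spans positions 34–79: 46 bp.

46 bp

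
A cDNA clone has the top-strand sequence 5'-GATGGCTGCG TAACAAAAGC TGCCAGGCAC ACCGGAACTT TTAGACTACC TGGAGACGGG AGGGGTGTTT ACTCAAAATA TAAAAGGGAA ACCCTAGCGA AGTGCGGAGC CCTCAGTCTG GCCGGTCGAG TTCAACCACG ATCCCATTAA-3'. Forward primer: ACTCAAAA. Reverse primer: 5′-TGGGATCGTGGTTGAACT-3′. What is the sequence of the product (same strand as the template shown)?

Scanning the template, ACTCAAAA occurs at positions 71–78; this primer anneals to the bottom strand there with its 3' end pointing downstream.
Taking the reverse complement of TGGGATCGTGGTTGAACT gives AGTTCAACCACGATCCCA, found at positions 129–146 on the template; the primer anneals here to the top strand with its 3' end pointing upstream.
The product is the template from position 71 through 146 (76 bp).

5'-ACTCAAAATATAAAAGGGAAACCCTAGCGAAGTGCGGAGCCCTCAGTCTGGCCGGTCGAGTTCAACCACGATCCCA-3'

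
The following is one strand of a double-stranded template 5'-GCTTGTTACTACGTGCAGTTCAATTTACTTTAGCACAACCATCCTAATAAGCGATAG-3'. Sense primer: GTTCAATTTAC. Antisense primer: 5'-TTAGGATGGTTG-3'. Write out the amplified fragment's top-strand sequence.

5'-GTTCAATTTACTTTAGCACAACCATCCTAA-3'

Forward primer GTTCAATTTAC is found on the top strand at positions 18–28.
Taking the reverse complement of TTAGGATGGTTG gives CAACCATCCTAA, found at positions 36–47 on the template; the primer anneals here to the top strand with its 3' end pointing upstream.
The product is the template from position 18 through 47 (30 bp).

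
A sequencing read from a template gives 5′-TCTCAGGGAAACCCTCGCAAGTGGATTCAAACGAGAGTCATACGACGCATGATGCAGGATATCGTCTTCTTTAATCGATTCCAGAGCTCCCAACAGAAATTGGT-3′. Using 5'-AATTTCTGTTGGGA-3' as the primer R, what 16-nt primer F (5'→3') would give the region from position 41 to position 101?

The reverse primer's reverse complement TCCCAACAGAAATT matches the template at positions 88–101; the product starts at position 41.
The forward primer is identical to the top strand over positions 41–56: TACGACGCATGATGCA.

5'-TACGACGCATGATGCA-3'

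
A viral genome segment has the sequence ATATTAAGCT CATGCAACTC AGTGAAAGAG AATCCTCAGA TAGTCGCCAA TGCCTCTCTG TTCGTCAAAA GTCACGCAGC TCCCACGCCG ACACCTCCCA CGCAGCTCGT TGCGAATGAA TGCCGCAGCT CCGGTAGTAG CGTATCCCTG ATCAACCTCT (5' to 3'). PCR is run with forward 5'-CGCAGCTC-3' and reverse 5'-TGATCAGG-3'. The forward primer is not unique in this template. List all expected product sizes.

The forward primer CGCAGCTC matches the top strand at positions 75–82, 101–108, 124–131.
The reverse primer's reverse complement is CCTGATCA, matching at positions 147–154.
Each forward site pairs with the reverse site to give a product ending at position 154: sizes 80, 54, 31 bp.

80 bp, 54 bp, 31 bp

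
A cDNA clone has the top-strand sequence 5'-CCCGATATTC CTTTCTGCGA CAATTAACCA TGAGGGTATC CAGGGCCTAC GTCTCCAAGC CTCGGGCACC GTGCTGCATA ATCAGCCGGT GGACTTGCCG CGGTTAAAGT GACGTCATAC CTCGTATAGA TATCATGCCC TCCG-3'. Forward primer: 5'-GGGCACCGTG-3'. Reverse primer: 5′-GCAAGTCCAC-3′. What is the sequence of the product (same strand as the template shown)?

5'-GGGCACCGTGCTGCATAATCAGCCGGTGGACTTGC-3'

Forward primer GGGCACCGTG is found on the top strand at positions 64–73.
Taking the reverse complement of GCAAGTCCAC gives GTGGACTTGC, found at positions 89–98 on the template; the primer anneals here to the top strand with its 3' end pointing upstream.
The product is the template from position 64 through 98 (35 bp).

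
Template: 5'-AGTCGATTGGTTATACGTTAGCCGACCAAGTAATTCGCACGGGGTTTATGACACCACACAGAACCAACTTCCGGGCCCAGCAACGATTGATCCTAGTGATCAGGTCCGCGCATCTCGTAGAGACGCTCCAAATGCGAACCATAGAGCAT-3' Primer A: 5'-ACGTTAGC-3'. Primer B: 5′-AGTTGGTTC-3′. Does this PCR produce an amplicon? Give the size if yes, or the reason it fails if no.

Yes — a 55 bp product.

Primer A (ACGTTAGC) matches the top strand at positions 15–22; it acts as a forward primer.
Primer B's reverse complement is GAACCAACT, matching the top strand at positions 61–69; it acts as a reverse primer.
The 3' ends face each other across positions 15–69, giving a 55 bp product.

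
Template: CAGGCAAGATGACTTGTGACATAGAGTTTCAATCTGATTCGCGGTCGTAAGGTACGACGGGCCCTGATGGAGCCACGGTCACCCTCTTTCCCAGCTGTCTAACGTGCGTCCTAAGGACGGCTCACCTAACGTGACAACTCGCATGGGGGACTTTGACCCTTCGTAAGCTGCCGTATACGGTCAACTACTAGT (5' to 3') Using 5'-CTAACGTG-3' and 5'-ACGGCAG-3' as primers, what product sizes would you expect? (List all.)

The forward primer CTAACGTG matches the top strand at positions 99–106, 126–133.
The reverse primer's reverse complement is CTGCCGT, matching at positions 168–174.
Each forward site pairs with the reverse site to give a product ending at position 174: sizes 76, 49 bp.

76 bp, 49 bp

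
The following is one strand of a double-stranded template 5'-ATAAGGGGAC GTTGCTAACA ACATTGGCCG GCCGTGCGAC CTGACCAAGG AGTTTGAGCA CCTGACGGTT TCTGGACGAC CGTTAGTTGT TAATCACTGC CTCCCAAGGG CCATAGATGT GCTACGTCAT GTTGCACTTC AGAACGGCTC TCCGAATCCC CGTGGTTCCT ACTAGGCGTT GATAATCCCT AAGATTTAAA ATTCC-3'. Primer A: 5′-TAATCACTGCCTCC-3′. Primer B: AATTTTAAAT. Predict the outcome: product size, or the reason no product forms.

Primer A (TAATCACTGCCTCC) matches the top strand at positions 91–104; it acts as a forward primer.
Primer B's reverse complement is ATTTAAAATT, matching the top strand at positions 194–203; it acts as a reverse primer.
The 3' ends face each other across positions 91–203, giving a 113 bp product.

Yes — a 113 bp product.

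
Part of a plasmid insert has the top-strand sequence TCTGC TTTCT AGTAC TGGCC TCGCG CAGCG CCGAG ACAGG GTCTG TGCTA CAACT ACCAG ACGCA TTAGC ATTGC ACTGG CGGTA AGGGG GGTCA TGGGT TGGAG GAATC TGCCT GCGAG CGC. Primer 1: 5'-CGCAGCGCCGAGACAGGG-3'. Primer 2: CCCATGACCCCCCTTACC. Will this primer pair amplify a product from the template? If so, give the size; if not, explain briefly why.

Yes — a 76 bp product.

Primer 1 (CGCAGCGCCGAGACAGGG) matches the top strand at positions 24–41; it acts as a forward primer.
Primer 2's reverse complement is GGTAAGGGGGGTCATGGG, matching the top strand at positions 82–99; it acts as a reverse primer.
The 3' ends face each other across positions 24–99, giving a 76 bp product.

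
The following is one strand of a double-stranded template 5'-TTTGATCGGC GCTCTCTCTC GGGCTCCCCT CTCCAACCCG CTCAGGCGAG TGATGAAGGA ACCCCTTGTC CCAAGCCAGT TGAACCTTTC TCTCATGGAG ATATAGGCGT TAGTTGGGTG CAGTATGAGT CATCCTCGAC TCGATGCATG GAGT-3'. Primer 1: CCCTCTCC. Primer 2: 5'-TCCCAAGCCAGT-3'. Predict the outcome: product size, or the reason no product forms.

Primer 1 (CCCTCTCC) matches the top strand at positions 27–34 (3' end points downstream).
Primer 2 (TCCCAAGCCAGT) also matches the top strand directly, at positions 69–80 — its reverse complement ACTGGCTTGGGA is not present.
Both primers anneal to the bottom strand with 3' ends pointing the same way, so neither can prime synthesis back toward the other.

No product — both primers anneal to the same strand and extend in the same direction.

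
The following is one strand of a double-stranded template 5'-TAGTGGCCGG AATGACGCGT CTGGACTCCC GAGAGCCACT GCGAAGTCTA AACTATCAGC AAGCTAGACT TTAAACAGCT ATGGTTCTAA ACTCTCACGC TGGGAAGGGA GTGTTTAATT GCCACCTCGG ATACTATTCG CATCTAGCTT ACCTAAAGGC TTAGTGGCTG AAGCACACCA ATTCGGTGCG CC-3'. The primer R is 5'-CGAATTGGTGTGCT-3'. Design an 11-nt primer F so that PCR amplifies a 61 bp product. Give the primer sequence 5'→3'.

The reverse primer's reverse complement AGCACACCAATTCG matches the template at positions 172–185, so the product ends at position 185.
A 61 bp product then starts at position 185 − 61 + 1 = 125.
The forward primer is identical to the top strand there: CCTCGGATACT.

5'-CCTCGGATACT-3'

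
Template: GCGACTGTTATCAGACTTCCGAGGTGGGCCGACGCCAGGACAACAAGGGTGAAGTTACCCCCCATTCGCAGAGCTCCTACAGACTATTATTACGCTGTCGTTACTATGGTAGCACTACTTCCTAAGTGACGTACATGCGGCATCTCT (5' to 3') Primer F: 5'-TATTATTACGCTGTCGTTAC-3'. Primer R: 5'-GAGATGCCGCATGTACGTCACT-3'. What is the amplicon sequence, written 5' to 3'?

5'-TATTATTACGCTGTCGTTACTATGGTAGCACTACTTCCTAAGTGACGTACATGCGGCATCTC-3'

The forward primer matches the template at positions 85–104.
Reverse complement of the reverse primer: AGTGACGTACATGCGGCATCTC. This occurs on the top strand at positions 125–146.
The product is the template from position 85 through 146 (62 bp).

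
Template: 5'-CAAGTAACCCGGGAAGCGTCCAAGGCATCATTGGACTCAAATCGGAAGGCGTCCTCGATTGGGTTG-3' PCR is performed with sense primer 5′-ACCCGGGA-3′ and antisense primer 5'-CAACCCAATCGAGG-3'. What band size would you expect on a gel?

60 bp

Scanning the template, ACCCGGGA occurs at positions 7–14; this primer anneals to the bottom strand there with its 3' end pointing downstream.
Reverse complement of the reverse primer: CCTCGATTGGGTTG. This occurs on the top strand at positions 53–66.
The product runs from position 7 to position 66, so its length is 66 − 7 + 1 = 60 bp.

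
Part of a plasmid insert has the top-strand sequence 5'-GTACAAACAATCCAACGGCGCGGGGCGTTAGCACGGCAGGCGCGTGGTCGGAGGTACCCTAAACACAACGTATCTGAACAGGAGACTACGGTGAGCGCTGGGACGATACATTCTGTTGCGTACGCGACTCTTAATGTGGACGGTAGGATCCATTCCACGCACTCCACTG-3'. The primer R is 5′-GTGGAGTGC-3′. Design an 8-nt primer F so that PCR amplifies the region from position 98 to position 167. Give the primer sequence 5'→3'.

The reverse primer's reverse complement GCACTCCAC matches the template at positions 159–167; the product starts at position 98.
The forward primer is identical to the top strand over positions 98–105: CTGGGACG.

5'-CTGGGACG-3'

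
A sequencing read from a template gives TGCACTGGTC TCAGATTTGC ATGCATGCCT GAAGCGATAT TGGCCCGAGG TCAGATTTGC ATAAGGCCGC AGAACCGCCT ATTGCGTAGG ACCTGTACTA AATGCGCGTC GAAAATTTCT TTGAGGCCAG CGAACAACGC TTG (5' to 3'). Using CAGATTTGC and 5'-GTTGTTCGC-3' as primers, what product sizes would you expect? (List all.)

The forward primer CAGATTTGC matches the top strand at positions 12–20, 52–60.
The reverse primer's reverse complement is GCGAACAAC, matching at positions 130–138.
Each forward site pairs with the reverse site to give a product ending at position 138: sizes 127, 87 bp.

127 bp, 87 bp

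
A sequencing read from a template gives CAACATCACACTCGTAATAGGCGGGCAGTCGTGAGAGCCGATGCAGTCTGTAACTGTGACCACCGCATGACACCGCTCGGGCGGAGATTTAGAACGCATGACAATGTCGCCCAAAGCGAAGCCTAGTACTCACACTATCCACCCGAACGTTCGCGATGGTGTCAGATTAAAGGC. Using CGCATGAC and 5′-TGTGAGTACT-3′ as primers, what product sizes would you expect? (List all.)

The forward primer CGCATGAC matches the top strand at positions 64–71, 95–102.
The reverse primer's reverse complement is AGTACTCACA, matching at positions 125–134.
Each forward site pairs with the reverse site to give a product ending at position 134: sizes 71, 40 bp.

71 bp, 40 bp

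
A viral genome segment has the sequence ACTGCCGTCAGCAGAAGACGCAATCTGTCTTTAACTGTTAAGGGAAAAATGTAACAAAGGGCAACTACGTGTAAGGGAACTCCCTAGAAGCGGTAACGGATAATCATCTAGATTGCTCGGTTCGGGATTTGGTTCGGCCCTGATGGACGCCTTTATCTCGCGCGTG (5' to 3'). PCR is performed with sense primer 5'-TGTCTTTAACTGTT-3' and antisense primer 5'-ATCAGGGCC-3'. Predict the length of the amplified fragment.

Scanning the template, TGTCTTTAACTGTT occurs at positions 26–39; this primer anneals to the bottom strand there with its 3' end pointing downstream.
The reverse primer's reverse complement is GGCCCTGAT, which matches the template at positions 136–144.
Product length = (reverse-primer end) − (forward-primer start) + 1 = 144 − 26 + 1 = 119 bp.

119 bp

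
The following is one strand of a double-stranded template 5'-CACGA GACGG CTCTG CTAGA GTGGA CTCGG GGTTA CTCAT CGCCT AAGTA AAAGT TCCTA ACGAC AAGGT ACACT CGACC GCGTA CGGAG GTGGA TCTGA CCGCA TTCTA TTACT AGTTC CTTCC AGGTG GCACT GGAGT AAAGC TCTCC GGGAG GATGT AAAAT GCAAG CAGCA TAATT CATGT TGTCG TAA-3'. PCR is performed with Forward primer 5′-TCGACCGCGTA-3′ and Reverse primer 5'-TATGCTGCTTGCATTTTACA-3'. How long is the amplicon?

103 bp

Scanning the template, TCGACCGCGTA occurs at positions 75–85; this primer anneals to the bottom strand there with its 3' end pointing downstream.
Reverse complement of the reverse primer: TGTAAAATGCAAGCAGCATA. This occurs on the top strand at positions 158–177.
The product runs from position 75 to position 177, so its length is 177 − 75 + 1 = 103 bp.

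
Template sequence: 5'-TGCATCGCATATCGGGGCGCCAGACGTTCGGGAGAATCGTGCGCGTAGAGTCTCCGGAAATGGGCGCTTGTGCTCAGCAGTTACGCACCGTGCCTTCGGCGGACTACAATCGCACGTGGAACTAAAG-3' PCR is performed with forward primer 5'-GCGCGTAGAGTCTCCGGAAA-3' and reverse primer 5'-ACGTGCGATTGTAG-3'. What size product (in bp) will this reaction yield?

Forward primer GCGCGTAGAGTCTCCGGAAA is found on the top strand at positions 41–60.
The reverse primer's reverse complement is CTACAATCGCACGT, which matches the template at positions 104–117.
The product runs from position 41 to position 117, so its length is 117 − 41 + 1 = 77 bp.

77 bp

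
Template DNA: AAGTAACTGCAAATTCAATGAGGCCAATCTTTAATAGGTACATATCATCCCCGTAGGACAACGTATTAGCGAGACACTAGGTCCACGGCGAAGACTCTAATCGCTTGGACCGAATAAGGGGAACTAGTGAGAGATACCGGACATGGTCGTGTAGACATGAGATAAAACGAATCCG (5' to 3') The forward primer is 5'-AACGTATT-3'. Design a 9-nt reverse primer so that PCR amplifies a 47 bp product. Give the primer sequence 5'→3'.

The forward primer binds at positions 60–67, so a 47 bp product ends at position 60 + 47 − 1 = 106.
The reverse primer anneals to the top strand over positions 98–106, i.e. to TAATCGCTT.
Its sequence written 5'→3' is the reverse complement: AAGCGATTA.

5'-AAGCGATTA-3'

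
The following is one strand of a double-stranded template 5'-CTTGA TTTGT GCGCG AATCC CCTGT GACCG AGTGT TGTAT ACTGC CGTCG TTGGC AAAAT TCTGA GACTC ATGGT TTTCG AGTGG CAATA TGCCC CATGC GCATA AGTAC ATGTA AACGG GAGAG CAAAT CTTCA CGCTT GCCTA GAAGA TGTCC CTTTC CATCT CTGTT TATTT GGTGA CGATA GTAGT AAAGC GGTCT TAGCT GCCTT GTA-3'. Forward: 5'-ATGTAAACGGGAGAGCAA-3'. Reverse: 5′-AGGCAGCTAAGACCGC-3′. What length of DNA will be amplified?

99 bp

The forward primer matches the template at positions 111–128.
Taking the reverse complement of AGGCAGCTAAGACCGC gives GCGGTCTTAGCTGCCT, found at positions 194–209 on the template; the primer anneals here to the top strand with its 3' end pointing upstream.
Amplicon spans positions 111–209: 99 bp.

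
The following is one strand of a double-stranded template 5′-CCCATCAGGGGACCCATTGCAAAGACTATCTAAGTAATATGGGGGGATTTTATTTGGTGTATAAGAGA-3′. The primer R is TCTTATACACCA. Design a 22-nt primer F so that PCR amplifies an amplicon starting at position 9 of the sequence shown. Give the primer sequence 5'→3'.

5'-GGGACCCATTGCAAAGACTATC-3'

The reverse primer's reverse complement TGGTGTATAAGA matches the template at positions 55–66; the product starts at position 9.
The forward primer is identical to the top strand over positions 9–30: GGGACCCATTGCAAAGACTATC.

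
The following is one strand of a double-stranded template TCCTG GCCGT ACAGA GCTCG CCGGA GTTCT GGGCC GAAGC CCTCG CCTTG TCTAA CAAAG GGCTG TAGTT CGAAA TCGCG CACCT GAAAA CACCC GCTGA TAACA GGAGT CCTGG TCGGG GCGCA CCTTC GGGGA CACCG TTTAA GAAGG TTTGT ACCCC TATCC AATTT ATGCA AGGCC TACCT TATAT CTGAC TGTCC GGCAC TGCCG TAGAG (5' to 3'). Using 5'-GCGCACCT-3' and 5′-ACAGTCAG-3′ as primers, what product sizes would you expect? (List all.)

121 bp, 78 bp

The forward primer GCGCACCT matches the top strand at positions 78–85, 121–128.
The reverse primer's reverse complement is CTGACTGT, matching at positions 191–198.
Each forward site pairs with the reverse site to give a product ending at position 198: sizes 121, 78 bp.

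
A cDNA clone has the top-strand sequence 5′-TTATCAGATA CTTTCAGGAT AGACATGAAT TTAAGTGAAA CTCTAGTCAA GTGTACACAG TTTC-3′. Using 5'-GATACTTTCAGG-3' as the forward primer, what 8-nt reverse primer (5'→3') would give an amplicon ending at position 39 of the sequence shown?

5'-TTCACTTA-3'

The forward primer binds at positions 7–18; the product's 3' end on the top strand is position 39.
The reverse primer anneals to the top strand over positions 32–39, i.e. to TAAGTGAA.
Its sequence written 5'→3' is the reverse complement: TTCACTTA.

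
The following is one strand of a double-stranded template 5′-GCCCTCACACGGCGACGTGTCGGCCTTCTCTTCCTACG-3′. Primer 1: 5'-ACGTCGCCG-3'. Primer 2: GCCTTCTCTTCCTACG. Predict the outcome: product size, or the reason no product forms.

Primer 1 (ACGTCGCCG) has reverse complement CGGCGACGT, which matches the top strand at positions 10–18; primer 1 anneals to the top strand there with its 3' end pointing upstream toward position 10.
Primer 2 (GCCTTCTCTTCCTACG) matches the top strand directly at positions 23–38; it anneals to the bottom strand with its 3' end pointing downstream toward position 38.
The 3' ends diverge (primer 1 extends toward position 1, primer 2 toward position 38), so the primers never converge on a shared product.

No product — the primers' 3' ends point away from each other.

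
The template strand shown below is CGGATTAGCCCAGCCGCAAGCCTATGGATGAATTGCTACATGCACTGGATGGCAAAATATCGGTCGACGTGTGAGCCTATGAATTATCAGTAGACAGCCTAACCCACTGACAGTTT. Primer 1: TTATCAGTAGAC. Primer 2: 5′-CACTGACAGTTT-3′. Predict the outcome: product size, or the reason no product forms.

No product — both primers anneal to the same strand and extend in the same direction.

Primer 1 (TTATCAGTAGAC) matches the top strand at positions 84–95 (3' end points downstream).
Primer 2 (CACTGACAGTTT) also matches the top strand directly, at positions 105–116 — its reverse complement AAACTGTCAGTG is not present.
Both primers anneal to the bottom strand with 3' ends pointing the same way, so neither can prime synthesis back toward the other.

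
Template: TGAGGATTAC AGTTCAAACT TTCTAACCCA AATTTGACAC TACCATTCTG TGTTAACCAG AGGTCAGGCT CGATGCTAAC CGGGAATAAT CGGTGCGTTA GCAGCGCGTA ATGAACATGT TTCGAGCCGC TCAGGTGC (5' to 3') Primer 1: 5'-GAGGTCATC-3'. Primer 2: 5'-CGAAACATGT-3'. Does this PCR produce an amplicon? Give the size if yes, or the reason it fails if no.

No product — primer 1 has no binding site in the template.

Primer 1 (GAGGTCATC) does not match the top strand, and its reverse complement GATGACCTC does not match either.
With no annealing site for primer 1, no amplification occurs.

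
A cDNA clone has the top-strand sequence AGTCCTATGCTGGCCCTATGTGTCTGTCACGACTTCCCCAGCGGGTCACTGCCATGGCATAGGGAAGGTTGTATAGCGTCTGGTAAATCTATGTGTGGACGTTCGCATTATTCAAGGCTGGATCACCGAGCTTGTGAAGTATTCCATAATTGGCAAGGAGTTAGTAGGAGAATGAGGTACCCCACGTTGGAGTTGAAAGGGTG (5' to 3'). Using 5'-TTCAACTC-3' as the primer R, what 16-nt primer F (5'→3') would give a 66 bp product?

The reverse primer's reverse complement GAGTTGAA matches the template at positions 190–197, so the product ends at position 197.
A 66 bp product then starts at position 197 − 66 + 1 = 132.
The forward primer is identical to the top strand there: TTGTGAAGTATTCCAT.

5'-TTGTGAAGTATTCCAT-3'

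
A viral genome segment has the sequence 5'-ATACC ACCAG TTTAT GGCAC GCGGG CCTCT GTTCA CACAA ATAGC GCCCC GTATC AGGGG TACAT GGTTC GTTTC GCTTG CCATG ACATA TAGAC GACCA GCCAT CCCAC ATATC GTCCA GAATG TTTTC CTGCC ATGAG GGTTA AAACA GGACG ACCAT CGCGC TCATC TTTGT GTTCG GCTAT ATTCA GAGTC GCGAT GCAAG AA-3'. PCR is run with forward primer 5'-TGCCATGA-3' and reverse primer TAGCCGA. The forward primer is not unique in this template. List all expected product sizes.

The forward primer TGCCATGA matches the top strand at positions 79–86, 132–139.
The reverse primer's reverse complement is TCGGCTA, matching at positions 178–184.
Each forward site pairs with the reverse site to give a product ending at position 184: sizes 106, 53 bp.

106 bp, 53 bp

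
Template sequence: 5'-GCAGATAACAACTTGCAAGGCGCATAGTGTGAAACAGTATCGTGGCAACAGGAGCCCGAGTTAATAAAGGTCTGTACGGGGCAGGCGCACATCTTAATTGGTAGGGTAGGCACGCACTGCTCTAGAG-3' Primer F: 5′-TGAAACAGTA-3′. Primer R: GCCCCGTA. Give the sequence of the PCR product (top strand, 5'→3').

Forward primer TGAAACAGTA is found on the top strand at positions 30–39.
The reverse primer's reverse complement is TACGGGGC, which matches the template at positions 75–82.
The product is the template from position 30 through 82 (53 bp).

5'-TGAAACAGTATCGTGGCAACAGGAGCCCGAGTTAATAAAGGTCTGTACGGGGC-3'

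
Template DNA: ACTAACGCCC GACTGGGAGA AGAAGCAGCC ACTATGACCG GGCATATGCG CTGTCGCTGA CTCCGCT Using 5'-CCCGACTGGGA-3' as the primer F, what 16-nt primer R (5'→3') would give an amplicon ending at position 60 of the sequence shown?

The forward primer binds at positions 8–18; the product's 3' end on the top strand is position 60.
The reverse primer anneals to the top strand over positions 45–60, i.e. to TATGCGCTGTCGCTGA.
Its sequence written 5'→3' is the reverse complement: TCAGCGACAGCGCATA.

5'-TCAGCGACAGCGCATA-3'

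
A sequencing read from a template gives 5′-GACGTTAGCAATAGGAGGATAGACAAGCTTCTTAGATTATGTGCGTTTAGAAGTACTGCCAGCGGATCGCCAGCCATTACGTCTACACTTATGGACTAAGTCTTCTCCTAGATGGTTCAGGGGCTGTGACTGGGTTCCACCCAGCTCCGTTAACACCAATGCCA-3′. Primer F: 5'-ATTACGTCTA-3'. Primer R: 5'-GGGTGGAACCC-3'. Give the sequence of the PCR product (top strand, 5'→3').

5'-ATTACGTCTACACTTATGGACTAAGTCTTCTCCTAGATGGTTCAGGGGCTGTGACTGGGTTCCACCC-3'

The forward primer matches the template at positions 76–85.
Taking the reverse complement of GGGTGGAACCC gives GGGTTCCACCC, found at positions 132–142 on the template; the primer anneals here to the top strand with its 3' end pointing upstream.
The product is the template from position 76 through 142 (67 bp).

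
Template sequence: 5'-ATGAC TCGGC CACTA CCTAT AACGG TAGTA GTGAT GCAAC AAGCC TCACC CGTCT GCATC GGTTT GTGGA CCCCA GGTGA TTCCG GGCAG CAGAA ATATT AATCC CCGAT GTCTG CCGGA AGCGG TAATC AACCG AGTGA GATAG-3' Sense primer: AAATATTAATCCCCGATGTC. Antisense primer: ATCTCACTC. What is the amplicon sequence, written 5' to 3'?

5'-AAATATTAATCCCCGATGTCTGCCGGAAGCGGTAATCAACCGAGTGAGAT-3'

Scanning the template, AAATATTAATCCCCGATGTC occurs at positions 94–113; this primer anneals to the bottom strand there with its 3' end pointing downstream.
The reverse primer's reverse complement is GAGTGAGAT, which matches the template at positions 135–143.
The product is the template from position 94 through 143 (50 bp).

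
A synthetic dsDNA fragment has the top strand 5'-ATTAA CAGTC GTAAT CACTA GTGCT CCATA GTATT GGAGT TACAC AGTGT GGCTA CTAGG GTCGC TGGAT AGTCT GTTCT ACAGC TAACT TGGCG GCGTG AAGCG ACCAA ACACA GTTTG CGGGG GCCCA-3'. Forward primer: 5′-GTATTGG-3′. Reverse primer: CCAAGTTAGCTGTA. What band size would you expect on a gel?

Scanning the template, GTATTGG occurs at positions 31–37; this primer anneals to the bottom strand there with its 3' end pointing downstream.
Reverse complement of the reverse primer: TACAGCTAACTTGG. This occurs on the top strand at positions 80–93.
Amplicon spans positions 31–93: 63 bp.

63 bp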